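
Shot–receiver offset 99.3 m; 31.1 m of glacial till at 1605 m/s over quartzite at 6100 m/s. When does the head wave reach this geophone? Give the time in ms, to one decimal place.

53.7 ms

θ_c = arcsin(V₁/V₂) = arcsin(1605/6100) = 15.25°, cos θ_c = 0.9648.
Intercept time tᵢ = 2h cos θ_c / V₁ = 2·31.1·0.9648/1605 = 0.03739 s.
t = x/V₂ + tᵢ = 99.3/6100 + 0.03739 = 0.05367 s.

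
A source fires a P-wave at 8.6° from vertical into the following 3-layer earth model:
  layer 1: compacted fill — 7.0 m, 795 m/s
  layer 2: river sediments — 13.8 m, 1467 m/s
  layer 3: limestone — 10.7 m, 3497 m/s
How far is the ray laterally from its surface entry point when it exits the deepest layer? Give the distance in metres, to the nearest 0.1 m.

Apply Snell's law at each interface; in layer i the horizontal offset is hᵢ·tan θᵢ.
Layer 1: θ = 8.60°; offset = 7.0·tan 8.60° = 1.059 m.
Layer 2: sin θ = 1467·sin 8.6°/795 = 0.2759, θ = 16.02°; offset = 13.8·tan 16.02° = 3.962 m.
Layer 3: sin θ = 3497·sin 8.6°/795 = 0.6578, θ = 41.13°; offset = 10.7·tan 41.13° = 9.344 m.
Total horizontal offset = 14.364 m.

14.4 m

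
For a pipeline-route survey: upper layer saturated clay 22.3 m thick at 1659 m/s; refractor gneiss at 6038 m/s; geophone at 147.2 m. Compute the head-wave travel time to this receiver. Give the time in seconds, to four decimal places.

t = x/V₂ + 2h·√(V₂²−V₁²)/(V₁V₂).
√(V₂²−V₁²) = √(6038²−1659²) = 5805.6 m/s; delay term = 2·22.3·5805.6/(1659·6038) = 0.02585 s.
t = 147.2/6038 + 0.02585 = 0.05023 s.

0.0502 s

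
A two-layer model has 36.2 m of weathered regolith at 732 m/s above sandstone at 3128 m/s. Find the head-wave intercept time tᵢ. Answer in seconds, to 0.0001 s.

θ_c = arcsin(V₁/V₂) = arcsin(732/3128) = 13.53°; cos θ_c = 0.9722.
tᵢ = 2h·cos θ_c / V₁ = 2·36.2·0.9722 / 732 = 0.09616 s.

0.0962 s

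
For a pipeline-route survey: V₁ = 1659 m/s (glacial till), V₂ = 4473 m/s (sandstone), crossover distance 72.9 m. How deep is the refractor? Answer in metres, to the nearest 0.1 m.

24.7 m

x_cross = 2h·√((V₂+V₁)/(V₂−V₁)) → h = x_cross / (2·√((V₂+V₁)/(V₂−V₁))).
√((V₂+V₁)/(V₂−V₁)) = √((4473+1659)/(4473−1659)) = 1.4762.
h = 72.9 / (2·1.4762) = 24.69 m.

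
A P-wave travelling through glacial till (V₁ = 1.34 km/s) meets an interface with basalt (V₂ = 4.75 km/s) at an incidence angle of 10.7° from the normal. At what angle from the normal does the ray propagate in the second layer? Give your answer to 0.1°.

41.2°

Snell's law: sin θ₂ = (V₂/V₁)·sin θ₁ = (4.75/1.34)·sin 10.7° = 0.6581.
θ₂ = sin⁻¹(0.6581) = 41.16° (from vertical).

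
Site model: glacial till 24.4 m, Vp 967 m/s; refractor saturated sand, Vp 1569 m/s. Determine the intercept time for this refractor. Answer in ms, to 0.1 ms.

39.7 ms

θ_c = arcsin(V₁/V₂) = arcsin(967/1569) = 38.05°; cos θ_c = 0.7875.
tᵢ = 2h·cos θ_c / V₁ = 2·24.4·0.7875 / 967 = 0.03974 s.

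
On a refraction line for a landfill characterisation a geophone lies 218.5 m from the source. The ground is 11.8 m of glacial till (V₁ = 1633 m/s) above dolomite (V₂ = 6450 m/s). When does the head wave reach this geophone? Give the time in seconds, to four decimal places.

0.0479 s

t = x/V₂ + 2h·√(V₂²−V₁²)/(V₁V₂).
√(V₂²−V₁²) = √(6450²−1633²) = 6239.9 m/s; delay term = 2·11.8·6239.9/(1633·6450) = 0.01398 s.
t = 218.5/6450 + 0.01398 = 0.04786 s.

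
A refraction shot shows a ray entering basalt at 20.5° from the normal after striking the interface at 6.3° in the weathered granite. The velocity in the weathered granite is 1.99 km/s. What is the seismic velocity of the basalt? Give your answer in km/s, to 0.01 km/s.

sin 6.3° = 0.1097; sin 20.5° = 0.3502.
V₂ = V₁·(sin θ₂/sin θ₁) = 1.99·(0.3502/0.1097) = 6.35 km/s.

6.35 km/s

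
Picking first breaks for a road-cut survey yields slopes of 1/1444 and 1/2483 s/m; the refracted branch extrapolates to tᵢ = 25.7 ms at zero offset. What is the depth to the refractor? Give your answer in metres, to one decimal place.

22.8 m

θ_c = arcsin(1444/2483) = 35.56°; cos θ_c = 0.8135.
tᵢ = 2h cos θ_c/V₁ ⇒ h = tᵢ·V₁/(2 cos θ_c) = 0.0257·1444/(2·0.8135) = 22.81 m.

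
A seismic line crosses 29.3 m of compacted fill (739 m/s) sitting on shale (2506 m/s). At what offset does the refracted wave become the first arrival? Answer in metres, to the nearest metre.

x_cross = 2h·√((V₂+V₁)/(V₂−V₁)).
(V₂+V₁)/(V₂−V₁) = (2506+739)/(2506−739) = 1.8364; √ = 1.3552.
x_cross = 2·29.3·1.3552 = 79.41 m.

79 m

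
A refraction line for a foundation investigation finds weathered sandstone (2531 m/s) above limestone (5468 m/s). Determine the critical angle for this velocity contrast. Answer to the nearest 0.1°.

Critical incidence: sin θ_c = V₁/V₂ = 2531/5468 = 0.4629.
θ_c = arcsin 0.4629 = 27.57°.

27.6°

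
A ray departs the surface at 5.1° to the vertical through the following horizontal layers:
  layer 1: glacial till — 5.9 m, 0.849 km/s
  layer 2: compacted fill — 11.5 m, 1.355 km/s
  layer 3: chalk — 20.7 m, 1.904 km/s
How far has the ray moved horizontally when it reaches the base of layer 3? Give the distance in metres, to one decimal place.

6.4 m

p = sin θ₁/V₁ = sin 5.1°/0.849 = 1.0470e-01 s/km is conserved through the stack.
Layer 1: θ = 5.10°; offset = 5.9·tan 5.10° = 0.527 m.
Layer 2: sin θ = p·1.355 = 0.1419 → θ = 8.16°; offset = 11.5·tan 8.16° = 1.648 m.
Layer 3: sin θ = p·1.904 = 0.1994 → θ = 11.50°; offset = 20.7·tan 11.50° = 4.211 m.
Total horizontal offset = 6.386 m.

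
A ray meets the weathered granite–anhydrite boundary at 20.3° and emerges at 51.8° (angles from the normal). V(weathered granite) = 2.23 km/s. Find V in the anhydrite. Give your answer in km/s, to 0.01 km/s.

sin 20.3° = 0.3469; sin 51.8° = 0.7859.
V₂ = V₁·(sin θ₂/sin θ₁) = 2.23·(0.7859/0.3469) = 5.05 km/s.

5.05 km/s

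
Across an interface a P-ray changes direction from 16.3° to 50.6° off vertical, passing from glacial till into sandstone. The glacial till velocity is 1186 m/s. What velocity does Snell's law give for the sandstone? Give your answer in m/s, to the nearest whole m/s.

Snell's law: sin 16.3°/V₁ = sin 50.6°/V₂.
V₂ = V₁·sin 50.6°/sin 16.3° = 1186 × 2.7532 = 3265.30 m/s.

3265 m/s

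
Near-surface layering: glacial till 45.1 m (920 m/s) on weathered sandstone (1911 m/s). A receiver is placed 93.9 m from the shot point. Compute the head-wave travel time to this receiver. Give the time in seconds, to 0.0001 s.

0.1351 s

t = x/V₂ + 2h·√(V₂²−V₁²)/(V₁V₂).
√(V₂²−V₁²) = √(1911²−920²) = 1675.0 m/s; delay term = 2·45.1·1675.0/(920·1911) = 0.08593 s.
t = 93.9/1911 + 0.08593 = 0.13507 s.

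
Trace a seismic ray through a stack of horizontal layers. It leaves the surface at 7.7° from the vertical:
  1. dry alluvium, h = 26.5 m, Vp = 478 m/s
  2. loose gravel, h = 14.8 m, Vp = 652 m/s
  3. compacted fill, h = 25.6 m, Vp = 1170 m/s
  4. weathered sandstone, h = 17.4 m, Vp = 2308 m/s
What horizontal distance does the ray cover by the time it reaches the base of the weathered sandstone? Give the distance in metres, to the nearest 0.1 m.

30.0 m

Apply Snell's law at each interface; in layer i the horizontal offset is hᵢ·tan θᵢ.
Layer 1: θ = 7.70°; offset = 26.5·tan 7.70° = 3.583 m.
Layer 2: sin θ = 652·sin 7.7°/478 = 0.1828, θ = 10.53°; offset = 14.8·tan 10.53° = 2.751 m.
Layer 3: sin θ = 1170·sin 7.7°/478 = 0.3280, θ = 19.14°; offset = 25.6·tan 19.14° = 8.887 m.
Layer 4: sin θ = 2308·sin 7.7°/478 = 0.6469, θ = 40.31°; offset = 17.4·tan 40.31° = 14.762 m.
Total horizontal offset = 29.984 m.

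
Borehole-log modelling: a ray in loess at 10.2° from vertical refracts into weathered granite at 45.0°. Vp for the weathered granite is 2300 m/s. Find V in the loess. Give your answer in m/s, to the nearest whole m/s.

576 m/s

sin 10.2° = 0.1771; sin 45.0° = 0.7071.
V₁ = V₂·(sin θ₁/sin θ₂) = 2300·(0.1771/0.7071) = 576.00 m/s.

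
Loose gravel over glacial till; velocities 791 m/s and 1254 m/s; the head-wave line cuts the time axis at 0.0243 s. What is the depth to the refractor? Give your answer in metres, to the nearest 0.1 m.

12.4 m

θ_c = arcsin(791/1254) = 39.11°; cos θ_c = 0.7760.
tᵢ = 2h cos θ_c/V₁ ⇒ h = tᵢ·V₁/(2 cos θ_c) = 0.0243·791/(2·0.7760) = 12.39 m.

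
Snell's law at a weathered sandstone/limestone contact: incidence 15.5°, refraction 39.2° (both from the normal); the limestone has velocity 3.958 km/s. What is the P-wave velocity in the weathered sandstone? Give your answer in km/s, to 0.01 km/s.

1.67 km/s

sin 15.5° = 0.2672; sin 39.2° = 0.6320.
V₁ = V₂·(sin θ₁/sin θ₂) = 3.958·(0.2672/0.6320) = 1.67 km/s.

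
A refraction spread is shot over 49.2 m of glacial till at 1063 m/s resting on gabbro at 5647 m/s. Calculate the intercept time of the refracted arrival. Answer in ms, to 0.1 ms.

90.9 ms

θ_c = arcsin(V₁/V₂) = arcsin(1063/5647) = 10.85°; cos θ_c = 0.9821.
tᵢ = 2h·cos θ_c / V₁ = 2·49.2·0.9821 / 1063 = 0.09091 s.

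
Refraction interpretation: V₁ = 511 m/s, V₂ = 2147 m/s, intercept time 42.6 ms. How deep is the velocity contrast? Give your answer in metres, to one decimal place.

θ_c = arcsin(511/2147) = 13.77°; cos θ_c = 0.9713.
tᵢ = 2h cos θ_c/V₁ ⇒ h = tᵢ·V₁/(2 cos θ_c) = 0.0426·511/(2·0.9713) = 11.21 m.

11.2 m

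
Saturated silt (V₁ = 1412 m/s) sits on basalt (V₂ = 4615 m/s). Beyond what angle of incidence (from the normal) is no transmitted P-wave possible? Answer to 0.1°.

At critical incidence the refracted ray runs along the interface (θ₂ = 90°), so sin θ_c = V₁/V₂.
θ_c = arcsin(1412/4615) = arcsin 0.3060 = 17.82°.

17.8°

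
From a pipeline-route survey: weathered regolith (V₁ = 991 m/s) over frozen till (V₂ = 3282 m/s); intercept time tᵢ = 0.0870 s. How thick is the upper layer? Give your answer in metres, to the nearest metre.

θ_c = arcsin(991/3282) = 17.57°; cos θ_c = 0.9533.
tᵢ = 2h cos θ_c/V₁ ⇒ h = tᵢ·V₁/(2 cos θ_c) = 0.087·991/(2·0.9533) = 45.22 m.

45 m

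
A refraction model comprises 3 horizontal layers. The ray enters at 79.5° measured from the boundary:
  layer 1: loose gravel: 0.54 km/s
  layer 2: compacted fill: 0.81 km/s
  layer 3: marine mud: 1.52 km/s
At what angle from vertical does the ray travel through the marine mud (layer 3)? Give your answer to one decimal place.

30.9°

From the normal: θ₁ = 90° − 79.5° = 10.5°.
Ray parameter p = sin 10.5° / 0.54 = 3.3747e-01 s/km.
sin θ_3 = p·V_3 = 3.3747e-01 × 1.52 = 0.5130.
θ_3 = arcsin 0.5130 = 30.86°.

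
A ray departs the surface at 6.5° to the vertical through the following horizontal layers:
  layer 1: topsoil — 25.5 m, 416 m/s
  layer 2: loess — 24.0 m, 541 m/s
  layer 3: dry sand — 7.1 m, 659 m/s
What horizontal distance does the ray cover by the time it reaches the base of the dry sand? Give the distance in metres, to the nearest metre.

8 m

p = sin θ₁/V₁ = sin 6.5°/416 = 2.7212e-04 s/m is conserved through the stack.
Layer 1: θ = 6.50°; offset = 25.5·tan 6.50° = 2.905 m.
Layer 2: sin θ = p·541 = 0.1472 → θ = 8.47°; offset = 24.0·tan 8.47° = 3.572 m.
Layer 3: sin θ = p·659 = 0.1793 → θ = 10.33°; offset = 7.1·tan 10.33° = 1.294 m.
Summing the layer offsets gives 7.772 m.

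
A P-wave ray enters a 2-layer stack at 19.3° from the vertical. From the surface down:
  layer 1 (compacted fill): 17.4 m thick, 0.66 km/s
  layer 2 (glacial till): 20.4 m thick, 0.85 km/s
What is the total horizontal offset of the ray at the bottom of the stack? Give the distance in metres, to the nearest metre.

Ray parameter p = sin 19.3° / 0.66 km/s = 5.0078e-01 s/km.
Layer 1: θ = 19.30°; offset = 17.4·tan 19.30° = 6.093 m.
Layer 2: sin θ = p·0.85 = 0.4257 → θ = 25.19°; offset = 20.4·tan 25.19° = 9.596 m.
Summing the layer offsets gives 15.690 m.

16 m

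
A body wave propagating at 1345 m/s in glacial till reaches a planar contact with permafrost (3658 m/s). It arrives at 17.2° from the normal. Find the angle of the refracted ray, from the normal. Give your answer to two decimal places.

53.54°

Snell's law: sin θ₂ = (V₂/V₁)·sin θ₁ = (3658/1345)·sin 17.2° = 0.8042.
θ₂ = sin⁻¹(0.8042) = 53.54° (from vertical).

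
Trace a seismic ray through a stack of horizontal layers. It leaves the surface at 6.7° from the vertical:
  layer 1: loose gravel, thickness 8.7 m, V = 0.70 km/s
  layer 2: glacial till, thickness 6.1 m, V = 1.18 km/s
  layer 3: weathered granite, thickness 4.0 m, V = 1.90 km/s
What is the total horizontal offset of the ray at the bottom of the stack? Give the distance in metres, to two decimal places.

3.58 m

Ray parameter p = sin 6.7° / 0.70 km/s = 1.6667e-01 s/km.
Layer 1: θ = 6.70°; offset = 8.7·tan 6.70° = 1.0220 m.
Layer 2: sin θ = p·1.18 = 0.1967 → θ = 11.34°; offset = 6.1·tan 11.34° = 1.2236 m.
Layer 3: sin θ = p·1.90 = 0.3167 → θ = 18.46°; offset = 4.0·tan 18.46° = 1.3354 m.
Total horizontal offset = 3.5811 m.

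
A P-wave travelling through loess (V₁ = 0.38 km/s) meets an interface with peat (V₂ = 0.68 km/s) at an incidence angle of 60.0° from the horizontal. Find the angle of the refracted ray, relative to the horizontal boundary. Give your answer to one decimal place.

Convert to the normal: θ₁ = 90° − 60.0° = 30.0°.
Snell's law: sin θ₂ = (V₂/V₁)·sin θ₁ = (0.68/0.38)·sin 30.0° = 0.8947.
θ₂ = sin⁻¹(0.8947) = 63.47° (from vertical).
From the interface: 90° − 63.47° = 26.53°.

26.5°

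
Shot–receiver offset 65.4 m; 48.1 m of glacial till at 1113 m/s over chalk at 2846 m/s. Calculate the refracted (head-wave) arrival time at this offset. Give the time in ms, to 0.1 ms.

θ_c = arcsin(V₁/V₂) = arcsin(1113/2846) = 23.02°, cos θ_c = 0.9204.
Intercept time tᵢ = 2h cos θ_c / V₁ = 2·48.1·0.9204/1113 = 0.07955 s.
t = x/V₂ + tᵢ = 65.4/2846 + 0.07955 = 0.10253 s.

102.5 ms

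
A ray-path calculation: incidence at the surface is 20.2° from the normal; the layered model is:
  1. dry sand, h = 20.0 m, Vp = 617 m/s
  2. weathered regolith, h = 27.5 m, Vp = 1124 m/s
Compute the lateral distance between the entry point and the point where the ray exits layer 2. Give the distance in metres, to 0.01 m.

29.61 m

p = sin θ₁/V₁ = sin 20.2°/617 = 5.5964e-04 s/m is conserved through the stack.
Layer 1: θ = 20.20°; offset = 20.0·tan 20.20° = 7.3586 m.
Layer 2: sin θ = p·1124 = 0.6290 → θ = 38.98°; offset = 27.5·tan 38.98° = 22.2524 m.
Summing the layer offsets gives 29.6110 m.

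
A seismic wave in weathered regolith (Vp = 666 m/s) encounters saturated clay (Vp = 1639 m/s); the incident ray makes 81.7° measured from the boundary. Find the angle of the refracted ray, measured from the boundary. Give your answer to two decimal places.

69.19°

Convert to the normal: θ₁ = 90° − 81.7° = 8.3°.
sin θ₁/V₁ = sin θ₂/V₂ ⇒ sin θ₂ = 1639·sin 8.3°/666 = 1639·0.1444/666 = 0.3553.
θ₂ = sin⁻¹(0.3553) = 20.81° (from vertical).
From the interface: 90° − 20.81° = 69.19°.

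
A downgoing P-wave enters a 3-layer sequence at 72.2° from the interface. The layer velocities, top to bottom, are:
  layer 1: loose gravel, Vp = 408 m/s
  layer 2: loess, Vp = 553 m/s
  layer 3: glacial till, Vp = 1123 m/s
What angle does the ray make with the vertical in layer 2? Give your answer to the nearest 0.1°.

From the normal: θ₁ = 90° − 72.2° = 17.8°.
Ray parameter p = sin 17.8° / 408 = 7.4925e-04 s/m.
sin θ_2 = p·V_2 = 7.4925e-04 × 553 = 0.4143.
θ_2 = 24.48° from the vertical.

24.5°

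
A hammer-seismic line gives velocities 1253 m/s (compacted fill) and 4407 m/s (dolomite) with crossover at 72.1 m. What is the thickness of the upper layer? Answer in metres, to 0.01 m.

h = (x_cross/2)·√((V₂−V₁)/(V₂+V₁)).
(V₂−V₁)/(V₂+V₁) = (4407−1253)/(4407+1253) = 0.5572; √ = 0.7465.
h = (72.1/2)·0.7465 = 26.91 m.

26.91 m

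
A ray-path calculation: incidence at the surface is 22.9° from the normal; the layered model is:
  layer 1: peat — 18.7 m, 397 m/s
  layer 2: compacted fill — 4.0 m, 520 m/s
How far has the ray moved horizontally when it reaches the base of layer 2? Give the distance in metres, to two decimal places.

10.27 m

Apply Snell's law at each interface; in layer i the horizontal offset is hᵢ·tan θᵢ.
Layer 1: θ = 22.90°; offset = 18.7·tan 22.90° = 7.8992 m.
Layer 2: sin θ = 520·sin 22.9°/397 = 0.5097, θ = 30.64°; offset = 4.0·tan 30.64° = 2.3696 m.
Total horizontal offset = 10.2688 m.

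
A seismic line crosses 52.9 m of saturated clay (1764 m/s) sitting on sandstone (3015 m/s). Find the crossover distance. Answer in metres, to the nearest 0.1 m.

206.8 m

x_cross = 2h·√((V₂+V₁)/(V₂−V₁)).
(V₂+V₁)/(V₂−V₁) = (3015+1764)/(3015−1764) = 3.8201; √ = 1.9545.
x_cross = 2·52.9·1.9545 = 206.79 m.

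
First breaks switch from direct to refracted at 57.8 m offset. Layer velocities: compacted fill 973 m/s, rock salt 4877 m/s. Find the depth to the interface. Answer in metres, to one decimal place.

h = (x_cross/2)·√((V₂−V₁)/(V₂+V₁)).
(V₂−V₁)/(V₂+V₁) = (4877−973)/(4877+973) = 0.6674; √ = 0.8169.
h = (57.8/2)·0.8169 = 23.61 m.

23.6 m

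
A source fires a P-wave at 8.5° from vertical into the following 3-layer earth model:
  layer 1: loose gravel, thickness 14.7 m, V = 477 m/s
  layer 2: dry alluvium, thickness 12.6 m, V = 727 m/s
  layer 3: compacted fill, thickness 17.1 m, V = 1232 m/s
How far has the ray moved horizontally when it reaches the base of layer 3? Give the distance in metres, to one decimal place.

Apply Snell's law at each interface; in layer i the horizontal offset is hᵢ·tan θᵢ.
Layer 1: θ = 8.50°; offset = 14.7·tan 8.50° = 2.197 m.
Layer 2: sin θ = 727·sin 8.5°/477 = 0.2253, θ = 13.02°; offset = 12.6·tan 13.02° = 2.913 m.
Layer 3: sin θ = 1232·sin 8.5°/477 = 0.3818, θ = 22.44°; offset = 17.1·tan 22.44° = 7.063 m.
Summing the layer offsets gives 12.173 m.

12.2 m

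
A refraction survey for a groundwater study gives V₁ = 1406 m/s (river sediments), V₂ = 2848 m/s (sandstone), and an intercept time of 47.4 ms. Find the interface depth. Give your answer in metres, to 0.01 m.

h = tᵢ·V₁·V₂ / (2·√(V₂²−V₁²)).
√(V₂²−V₁²) = √(2848² − 1406²) = 2476.7 m/s.
h = 0.0474 s × 1406 × 2848 / (2 × 2476.7) = 38.32 m.

38.32 m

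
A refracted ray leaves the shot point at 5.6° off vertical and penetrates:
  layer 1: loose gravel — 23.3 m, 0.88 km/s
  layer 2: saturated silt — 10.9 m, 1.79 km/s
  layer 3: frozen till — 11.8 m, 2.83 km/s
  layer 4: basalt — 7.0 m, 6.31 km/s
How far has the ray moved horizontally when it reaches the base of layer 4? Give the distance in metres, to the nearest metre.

Apply Snell's law at each interface; in layer i the horizontal offset is hᵢ·tan θᵢ.
Layer 1: θ = 5.60°; offset = 23.3·tan 5.60° = 2.285 m.
Layer 2: sin θ = 1.79·sin 5.6°/0.88 = 0.1985, θ = 11.45°; offset = 10.9·tan 11.45° = 2.207 m.
Layer 3: sin θ = 2.83·sin 5.6°/0.88 = 0.3138, θ = 18.29°; offset = 11.8·tan 18.29° = 3.900 m.
Layer 4: sin θ = 6.31·sin 5.6°/0.88 = 0.6997, θ = 44.40°; offset = 7.0·tan 44.40° = 6.856 m.
Summing the layer offsets gives 15.248 m.

15 m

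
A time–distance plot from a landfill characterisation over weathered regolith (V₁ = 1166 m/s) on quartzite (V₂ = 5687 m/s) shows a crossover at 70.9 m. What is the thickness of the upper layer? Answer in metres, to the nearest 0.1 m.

h = (x_cross/2)·√((V₂−V₁)/(V₂+V₁)).
(V₂−V₁)/(V₂+V₁) = (5687−1166)/(5687+1166) = 0.6597; √ = 0.8122.
h = (70.9/2)·0.8122 = 28.79 m.

28.8 m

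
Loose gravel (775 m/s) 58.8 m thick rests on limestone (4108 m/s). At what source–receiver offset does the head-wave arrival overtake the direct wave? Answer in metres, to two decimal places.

142.34 m

θ_c = arcsin(775/4108) = 10.87°, so cos θ_c = 0.9820 and tᵢ = 2h cos θ_c/V₁ = 0.1490 s.
At crossover x/V₁ = x/V₂ + tᵢ ⇒ x = tᵢ/(1/V₁ − 1/V₂) = 0.14902/(1.2903e-03 − 2.4343e-04) = 142.34 m.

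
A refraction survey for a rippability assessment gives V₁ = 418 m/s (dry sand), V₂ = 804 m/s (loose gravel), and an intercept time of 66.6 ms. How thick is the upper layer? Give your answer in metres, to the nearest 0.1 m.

16.3 m

θ_c = arcsin(418/804) = 31.33°; cos θ_c = 0.8542.
tᵢ = 2h cos θ_c/V₁ ⇒ h = tᵢ·V₁/(2 cos θ_c) = 0.0666·418/(2·0.8542) = 16.29 m.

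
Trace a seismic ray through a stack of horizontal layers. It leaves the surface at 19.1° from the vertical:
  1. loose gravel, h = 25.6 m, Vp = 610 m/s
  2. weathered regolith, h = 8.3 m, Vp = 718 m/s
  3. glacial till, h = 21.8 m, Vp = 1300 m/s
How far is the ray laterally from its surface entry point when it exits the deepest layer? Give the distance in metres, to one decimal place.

33.5 m

Apply Snell's law at each interface; in layer i the horizontal offset is hᵢ·tan θᵢ.
Layer 1: θ = 19.10°; offset = 25.6·tan 19.10° = 8.865 m.
Layer 2: sin θ = 718·sin 19.1°/610 = 0.3852, θ = 22.65°; offset = 8.3·tan 22.65° = 3.464 m.
Layer 3: sin θ = 1300·sin 19.1°/610 = 0.6973, θ = 44.21°; offset = 21.8·tan 44.21° = 21.210 m.
Summing the layer offsets gives 33.539 m.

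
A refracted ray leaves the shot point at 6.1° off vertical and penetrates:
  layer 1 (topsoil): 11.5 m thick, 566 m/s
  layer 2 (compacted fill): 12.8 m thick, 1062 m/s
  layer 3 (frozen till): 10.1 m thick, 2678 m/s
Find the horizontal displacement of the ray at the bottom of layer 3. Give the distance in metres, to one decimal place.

9.7 m

Apply Snell's law at each interface; in layer i the horizontal offset is hᵢ·tan θᵢ.
Layer 1: θ = 6.10°; offset = 11.5·tan 6.10° = 1.229 m.
Layer 2: sin θ = 1062·sin 6.1°/566 = 0.1994, θ = 11.50°; offset = 12.8·tan 11.50° = 2.604 m.
Layer 3: sin θ = 2678·sin 6.1°/566 = 0.5028, θ = 30.18°; offset = 10.1·tan 30.18° = 5.875 m.
Total horizontal offset = 9.708 m.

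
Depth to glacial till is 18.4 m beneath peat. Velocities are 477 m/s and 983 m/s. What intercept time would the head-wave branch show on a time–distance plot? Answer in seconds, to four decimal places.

0.0675 s

tᵢ = 2h·√(V₂²−V₁²)/(V₁V₂).
√(V₂²−V₁²) = √(983²−477²) = 859.5 m/s.
tᵢ = 2·18.4·859.5/(477·983) = 0.06746 s.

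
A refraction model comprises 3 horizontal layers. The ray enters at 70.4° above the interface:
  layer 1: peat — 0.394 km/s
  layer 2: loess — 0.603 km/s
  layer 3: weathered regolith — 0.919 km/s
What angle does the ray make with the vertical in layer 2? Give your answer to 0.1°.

30.9°

From the normal: θ₁ = 90° − 70.4° = 19.6°.
Ray parameter p = sin 19.6° / 0.394 = 8.5140e-01 s/km.
sin θ_2 = p·V_2 = 8.5140e-01 × 0.603 = 0.5134.
θ_2 = arcsin 0.5134 = 30.89°.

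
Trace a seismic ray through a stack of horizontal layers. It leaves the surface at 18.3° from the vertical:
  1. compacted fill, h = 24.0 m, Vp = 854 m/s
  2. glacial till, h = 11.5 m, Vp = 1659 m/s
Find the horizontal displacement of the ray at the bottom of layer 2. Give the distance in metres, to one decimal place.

p = sin θ₁/V₁ = sin 18.3°/854 = 3.6767e-04 s/m is conserved through the stack.
Layer 1: θ = 18.30°; offset = 24.0·tan 18.30° = 7.937 m.
Layer 2: sin θ = p·1659 = 0.6100 → θ = 37.59°; offset = 11.5·tan 37.59° = 8.852 m.
Σ offsets = 16.789 m.

16.8 m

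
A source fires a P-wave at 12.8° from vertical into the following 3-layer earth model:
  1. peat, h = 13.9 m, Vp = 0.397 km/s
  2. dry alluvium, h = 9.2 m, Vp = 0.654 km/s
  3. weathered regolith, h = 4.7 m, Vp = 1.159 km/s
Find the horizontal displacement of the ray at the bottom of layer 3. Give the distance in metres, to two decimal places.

10.75 m

Ray parameter p = sin 12.8° / 0.397 km/s = 5.5806e-01 s/km.
Layer 1: θ = 12.80°; offset = 13.9·tan 12.80° = 3.1580 m.
Layer 2: sin θ = p·0.654 = 0.3650 → θ = 21.41°; offset = 9.2·tan 21.41° = 3.6065 m.
Layer 3: sin θ = p·1.159 = 0.6468 → θ = 40.30°; offset = 4.7·tan 40.30° = 3.9859 m.
Summing the layer offsets gives 10.7504 m.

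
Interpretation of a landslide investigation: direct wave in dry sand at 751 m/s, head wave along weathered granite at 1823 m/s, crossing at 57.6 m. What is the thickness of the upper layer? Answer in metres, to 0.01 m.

18.59 m

h = (x_cross/2)·√((V₂−V₁)/(V₂+V₁)).
(V₂−V₁)/(V₂+V₁) = (1823−751)/(1823+751) = 0.4165; √ = 0.6453.
h = (57.6/2)·0.6453 = 18.59 m.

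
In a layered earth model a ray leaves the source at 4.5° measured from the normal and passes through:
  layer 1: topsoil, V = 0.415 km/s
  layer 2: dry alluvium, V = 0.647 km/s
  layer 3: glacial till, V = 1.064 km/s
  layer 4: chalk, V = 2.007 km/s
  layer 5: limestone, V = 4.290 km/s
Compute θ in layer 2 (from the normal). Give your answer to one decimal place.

7.0°

Ray parameter p = sin 4.5° / 0.415 = 1.8906e-01 s/km.
sin θ_2 = p·V_2 = 1.8906e-01 × 0.647 = 0.1223.
θ_2 = arcsin 0.1223 = 7.03°.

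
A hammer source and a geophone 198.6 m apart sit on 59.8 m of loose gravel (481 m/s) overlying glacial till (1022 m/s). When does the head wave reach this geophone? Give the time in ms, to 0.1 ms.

θ_c = arcsin(V₁/V₂) = arcsin(481/1022) = 28.08°, cos θ_c = 0.8823.
Intercept time tᵢ = 2h cos θ_c / V₁ = 2·59.8·0.8823/481 = 0.21939 s.
t = x/V₂ + tᵢ = 198.6/1022 + 0.21939 = 0.41371 s.

413.7 ms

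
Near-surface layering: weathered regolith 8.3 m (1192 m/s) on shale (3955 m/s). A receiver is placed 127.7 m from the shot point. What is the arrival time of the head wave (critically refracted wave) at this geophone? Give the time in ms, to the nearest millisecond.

46 ms

θ_c = arcsin(V₁/V₂) = arcsin(1192/3955) = 17.54°, cos θ_c = 0.9535.
Intercept time tᵢ = 2h cos θ_c / V₁ = 2·8.3·0.9535/1192 = 0.01328 s.
t = x/V₂ + tᵢ = 127.7/3955 + 0.01328 = 0.04557 s.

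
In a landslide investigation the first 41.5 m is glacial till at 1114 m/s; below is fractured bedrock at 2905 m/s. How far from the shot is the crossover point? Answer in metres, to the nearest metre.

θ_c = arcsin(1114/2905) = 22.55°, so cos θ_c = 0.9236 and tᵢ = 2h cos θ_c/V₁ = 0.0688 s.
At crossover x/V₁ = x/V₂ + tᵢ ⇒ x = tᵢ/(1/V₁ − 1/V₂) = 0.06881/(8.9767e-04 − 3.4423e-04) = 124.33 m.

124 m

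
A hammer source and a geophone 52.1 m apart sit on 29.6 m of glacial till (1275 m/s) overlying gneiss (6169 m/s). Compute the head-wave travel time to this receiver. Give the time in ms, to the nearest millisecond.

θ_c = arcsin(V₁/V₂) = arcsin(1275/6169) = 11.93°, cos θ_c = 0.9784.
Intercept time tᵢ = 2h cos θ_c / V₁ = 2·29.6·0.9784/1275 = 0.04543 s.
t = x/V₂ + tᵢ = 52.1/6169 + 0.04543 = 0.05387 s.

54 ms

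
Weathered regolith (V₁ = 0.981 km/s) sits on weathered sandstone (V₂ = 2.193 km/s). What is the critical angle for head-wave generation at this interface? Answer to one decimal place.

At critical incidence the refracted ray runs along the interface (θ₂ = 90°), so sin θ_c = V₁/V₂.
θ_c = arcsin(0.981/2.193) = arcsin 0.4473 = 26.57°.

26.6°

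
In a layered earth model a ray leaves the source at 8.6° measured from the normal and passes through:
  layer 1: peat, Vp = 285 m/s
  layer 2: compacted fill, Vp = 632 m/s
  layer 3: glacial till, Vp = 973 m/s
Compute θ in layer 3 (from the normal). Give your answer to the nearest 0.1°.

Snell's law across each interface conserves sin θ / V, so sin θ_3 = V_3·sin θ₁/V₁.
sin θ_3 = 973 × sin 8.6° / 285 = 0.5105.
θ_3 = arcsin 0.5105 = 30.70°.

30.7°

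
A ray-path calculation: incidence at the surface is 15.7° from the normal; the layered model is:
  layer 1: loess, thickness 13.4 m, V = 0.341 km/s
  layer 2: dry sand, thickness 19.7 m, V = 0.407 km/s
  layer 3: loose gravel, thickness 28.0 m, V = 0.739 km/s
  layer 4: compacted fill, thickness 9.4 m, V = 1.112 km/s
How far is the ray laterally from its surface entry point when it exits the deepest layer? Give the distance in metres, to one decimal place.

48.4 m

Apply Snell's law at each interface; in layer i the horizontal offset is hᵢ·tan θᵢ.
Layer 1: θ = 15.70°; offset = 13.4·tan 15.70° = 3.767 m.
Layer 2: sin θ = 0.407·sin 15.7°/0.341 = 0.3230, θ = 18.84°; offset = 19.7·tan 18.84° = 6.723 m.
Layer 3: sin θ = 0.739·sin 15.7°/0.341 = 0.5864, θ = 35.90°; offset = 28.0·tan 35.90° = 20.272 m.
Layer 4: sin θ = 1.112·sin 15.7°/0.341 = 0.8824, θ = 61.94°; offset = 9.4·tan 61.94° = 17.632 m.
Total horizontal offset = 48.393 m.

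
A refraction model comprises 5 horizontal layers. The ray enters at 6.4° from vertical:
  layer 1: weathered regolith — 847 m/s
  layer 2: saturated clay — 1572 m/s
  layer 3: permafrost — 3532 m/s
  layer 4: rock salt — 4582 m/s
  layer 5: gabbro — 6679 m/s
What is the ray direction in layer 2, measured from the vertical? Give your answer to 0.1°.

11.9°

Ray parameter p = sin 6.4° / 847 = 1.3160e-04 s/m.
sin θ_2 = p·V_2 = 1.3160e-04 × 1572 = 0.2069.
θ_2 = arcsin 0.2069 = 11.94°.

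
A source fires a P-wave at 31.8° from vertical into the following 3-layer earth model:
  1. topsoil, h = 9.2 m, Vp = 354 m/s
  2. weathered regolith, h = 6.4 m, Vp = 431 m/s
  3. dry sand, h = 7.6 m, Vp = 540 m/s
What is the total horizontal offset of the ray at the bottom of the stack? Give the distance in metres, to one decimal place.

21.3 m

p = sin θ₁/V₁ = sin 31.8°/354 = 1.4886e-03 s/m is conserved through the stack.
Layer 1: θ = 31.80°; offset = 9.2·tan 31.80° = 5.704 m.
Layer 2: sin θ = p·431 = 0.6416 → θ = 39.91°; offset = 6.4·tan 39.91° = 5.353 m.
Layer 3: sin θ = p·540 = 0.8038 → θ = 53.50°; offset = 7.6·tan 53.50° = 10.270 m.
Σ offsets = 21.327 m.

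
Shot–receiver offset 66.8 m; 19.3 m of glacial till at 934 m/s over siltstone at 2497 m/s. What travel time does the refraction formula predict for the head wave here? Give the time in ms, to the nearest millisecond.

65 ms

t = x/V₂ + 2h·√(V₂²−V₁²)/(V₁V₂).
√(V₂²−V₁²) = √(2497²−934²) = 2315.7 m/s; delay term = 2·19.3·2315.7/(934·2497) = 0.03833 s.
t = 66.8/2497 + 0.03833 = 0.06508 s.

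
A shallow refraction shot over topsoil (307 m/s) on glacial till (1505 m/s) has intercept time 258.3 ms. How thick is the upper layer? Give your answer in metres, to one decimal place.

40.5 m

θ_c = arcsin(307/1505) = 11.77°; cos θ_c = 0.9790.
tᵢ = 2h cos θ_c/V₁ ⇒ h = tᵢ·V₁/(2 cos θ_c) = 0.2583·307/(2·0.9790) = 40.50 m.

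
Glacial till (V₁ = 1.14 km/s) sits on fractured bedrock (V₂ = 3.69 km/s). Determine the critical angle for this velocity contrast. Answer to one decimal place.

18.0°

Critical incidence: sin θ_c = V₁/V₂ = 1.14/3.69 = 0.3089.
θ_c = arcsin 0.3089 = 18.00°.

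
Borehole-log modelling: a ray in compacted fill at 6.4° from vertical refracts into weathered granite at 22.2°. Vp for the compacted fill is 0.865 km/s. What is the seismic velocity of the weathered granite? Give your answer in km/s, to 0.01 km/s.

sin 6.4° = 0.1115; sin 22.2° = 0.3778.
V₂ = V₁·(sin θ₂/sin θ₁) = 0.865·(0.3778/0.1115) = 2.93 km/s.

2.93 km/s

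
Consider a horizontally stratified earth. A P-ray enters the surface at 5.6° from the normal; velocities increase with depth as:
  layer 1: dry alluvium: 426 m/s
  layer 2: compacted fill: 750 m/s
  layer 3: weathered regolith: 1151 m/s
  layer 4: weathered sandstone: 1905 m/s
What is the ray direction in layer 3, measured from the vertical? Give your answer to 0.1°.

Ray parameter p = sin 5.6° / 426 = 2.2907e-04 s/m.
sin θ_3 = p·V_3 = 2.2907e-04 × 1151 = 0.2637.
θ_3 = 15.29° from the vertical.

15.3°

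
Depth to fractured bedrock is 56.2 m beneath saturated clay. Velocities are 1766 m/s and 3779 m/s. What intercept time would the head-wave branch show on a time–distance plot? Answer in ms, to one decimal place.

56.3 ms

tᵢ = 2h·√(V₂²−V₁²)/(V₁V₂).
√(V₂²−V₁²) = √(3779²−1766²) = 3341.0 m/s.
tᵢ = 2·56.2·3341.0/(1766·3779) = 0.05627 s.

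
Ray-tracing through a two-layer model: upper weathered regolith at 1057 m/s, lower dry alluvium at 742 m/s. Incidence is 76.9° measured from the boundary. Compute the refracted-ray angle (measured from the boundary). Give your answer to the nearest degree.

81°

Convert to the normal: θ₁ = 90° − 76.9° = 13.1°.
sin θ₁/V₁ = sin θ₂/V₂ ⇒ sin θ₂ = 742·sin 13.1°/1057 = 742·0.2267/1057 = 0.1591.
θ₂ = sin⁻¹(0.1591) = 9.16° (from vertical).
From the interface: 90° − 9.16° = 80.84°.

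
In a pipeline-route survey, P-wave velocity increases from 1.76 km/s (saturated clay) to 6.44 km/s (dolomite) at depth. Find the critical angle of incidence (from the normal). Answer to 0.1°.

Critical incidence: sin θ_c = V₁/V₂ = 1.76/6.44 = 0.2733.
θ_c = arcsin 0.2733 = 15.86°.

15.9°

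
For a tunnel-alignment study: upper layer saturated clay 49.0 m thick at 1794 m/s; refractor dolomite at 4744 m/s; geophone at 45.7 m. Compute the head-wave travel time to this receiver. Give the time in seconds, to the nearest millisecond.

0.060 s

θ_c = arcsin(V₁/V₂) = arcsin(1794/4744) = 22.22°, cos θ_c = 0.9257.
Intercept time tᵢ = 2h cos θ_c / V₁ = 2·49.0·0.9257/1794 = 0.05057 s.
t = x/V₂ + tᵢ = 45.7/4744 + 0.05057 = 0.06020 s.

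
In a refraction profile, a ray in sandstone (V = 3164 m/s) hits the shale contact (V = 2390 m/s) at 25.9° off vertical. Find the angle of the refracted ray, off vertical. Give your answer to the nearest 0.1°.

Snell's law: sin θ₂ = (V₂/V₁)·sin θ₁ = (2390/3164)·sin 25.9° = 0.3299.
θ₂ = arcsin 0.3299 = 19.27° from the normal.

19.3°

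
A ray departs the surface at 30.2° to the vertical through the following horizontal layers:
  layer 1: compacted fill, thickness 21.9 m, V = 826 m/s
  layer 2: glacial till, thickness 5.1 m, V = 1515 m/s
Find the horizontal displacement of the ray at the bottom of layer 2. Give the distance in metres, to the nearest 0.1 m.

24.9 m

Ray parameter p = sin 30.2° / 826 m/s = 6.0898e-04 s/m.
Layer 1: θ = 30.20°; offset = 21.9·tan 30.20° = 12.746 m.
Layer 2: sin θ = p·1515 = 0.9226 → θ = 67.31°; offset = 5.1·tan 67.31° = 12.198 m.
Total horizontal offset = 24.944 m.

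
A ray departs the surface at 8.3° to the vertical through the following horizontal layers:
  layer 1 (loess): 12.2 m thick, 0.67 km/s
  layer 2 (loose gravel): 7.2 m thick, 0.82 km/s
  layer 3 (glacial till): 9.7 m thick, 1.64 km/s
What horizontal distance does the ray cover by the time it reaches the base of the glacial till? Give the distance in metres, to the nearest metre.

7 m

Ray parameter p = sin 8.3° / 0.67 km/s = 2.1546e-01 s/km.
Layer 1: θ = 8.30°; offset = 12.2·tan 8.30° = 1.780 m.
Layer 2: sin θ = p·0.82 = 0.1767 → θ = 10.18°; offset = 7.2·tan 10.18° = 1.292 m.
Layer 3: sin θ = p·1.64 = 0.3533 → θ = 20.69°; offset = 9.7·tan 20.69° = 3.664 m.
Total horizontal offset = 6.736 m.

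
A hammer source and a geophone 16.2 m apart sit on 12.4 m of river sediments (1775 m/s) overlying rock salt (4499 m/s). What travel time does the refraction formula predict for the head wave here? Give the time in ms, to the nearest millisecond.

16 ms

t = x/V₂ + 2h·√(V₂²−V₁²)/(V₁V₂).
√(V₂²−V₁²) = √(4499²−1775²) = 4134.1 m/s; delay term = 2·12.4·4134.1/(1775·4499) = 0.01284 s.
t = 16.2/4499 + 0.01284 = 0.01644 s.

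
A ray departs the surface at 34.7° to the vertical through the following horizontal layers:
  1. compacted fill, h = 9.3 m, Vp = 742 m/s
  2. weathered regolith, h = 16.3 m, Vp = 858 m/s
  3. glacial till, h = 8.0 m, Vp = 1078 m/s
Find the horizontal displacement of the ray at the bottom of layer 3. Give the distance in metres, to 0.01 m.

32.46 m

Apply Snell's law at each interface; in layer i the horizontal offset is hᵢ·tan θᵢ.
Layer 1: θ = 34.70°; offset = 9.3·tan 34.70° = 6.4396 m.
Layer 2: sin θ = 858·sin 34.7°/742 = 0.6583, θ = 41.17°; offset = 16.3·tan 41.17° = 14.2538 m.
Layer 3: sin θ = 1078·sin 34.7°/742 = 0.8271, θ = 55.80°; offset = 8.0·tan 55.80° = 11.7710 m.
Total horizontal offset = 32.4644 m.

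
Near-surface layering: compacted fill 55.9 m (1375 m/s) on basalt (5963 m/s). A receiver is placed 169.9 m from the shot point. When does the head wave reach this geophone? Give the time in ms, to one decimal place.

107.6 ms

θ_c = arcsin(V₁/V₂) = arcsin(1375/5963) = 13.33°, cos θ_c = 0.9731.
Intercept time tᵢ = 2h cos θ_c / V₁ = 2·55.9·0.9731/1375 = 0.07912 s.
t = x/V₂ + tᵢ = 169.9/5963 + 0.07912 = 0.10761 s.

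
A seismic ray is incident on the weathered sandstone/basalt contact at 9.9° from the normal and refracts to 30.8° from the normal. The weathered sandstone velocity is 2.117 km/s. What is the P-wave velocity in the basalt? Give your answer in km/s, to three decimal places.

sin 9.9° = 0.1719; sin 30.8° = 0.5120.
V₂ = V₁·(sin θ₂/sin θ₁) = 2.117·(0.5120/0.1719) = 6.305 km/s.

6.305 km/s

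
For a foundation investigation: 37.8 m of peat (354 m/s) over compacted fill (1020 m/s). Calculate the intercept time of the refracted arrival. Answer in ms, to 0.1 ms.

200.3 ms

θ_c = arcsin(V₁/V₂) = arcsin(354/1020) = 20.31°; cos θ_c = 0.9378.
tᵢ = 2h·cos θ_c / V₁ = 2·37.8·0.9378 / 354 = 0.20029 s.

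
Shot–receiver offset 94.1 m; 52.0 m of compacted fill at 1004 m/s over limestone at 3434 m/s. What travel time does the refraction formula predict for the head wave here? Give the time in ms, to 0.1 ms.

126.5 ms

θ_c = arcsin(V₁/V₂) = arcsin(1004/3434) = 17.00°, cos θ_c = 0.9563.
Intercept time tᵢ = 2h cos θ_c / V₁ = 2·52.0·0.9563/1004 = 0.09906 s.
t = x/V₂ + tᵢ = 94.1/3434 + 0.09906 = 0.12646 s.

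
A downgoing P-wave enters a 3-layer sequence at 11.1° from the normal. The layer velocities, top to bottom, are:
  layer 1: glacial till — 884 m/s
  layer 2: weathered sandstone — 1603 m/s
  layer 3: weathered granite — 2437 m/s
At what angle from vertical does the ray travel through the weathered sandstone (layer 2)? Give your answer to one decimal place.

Ray parameter p = sin 11.1° / 884 = 2.1779e-04 s/m.
sin θ_2 = p·V_2 = 2.1779e-04 × 1603 = 0.3491.
θ_2 = arcsin 0.3491 = 20.43°.

20.4°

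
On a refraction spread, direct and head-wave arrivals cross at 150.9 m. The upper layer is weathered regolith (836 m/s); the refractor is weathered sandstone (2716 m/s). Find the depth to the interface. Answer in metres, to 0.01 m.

54.89 m

h = (x_cross/2)·√((V₂−V₁)/(V₂+V₁)).
(V₂−V₁)/(V₂+V₁) = (2716−836)/(2716+836) = 0.5293; √ = 0.7275.
h = (150.9/2)·0.7275 = 54.89 m.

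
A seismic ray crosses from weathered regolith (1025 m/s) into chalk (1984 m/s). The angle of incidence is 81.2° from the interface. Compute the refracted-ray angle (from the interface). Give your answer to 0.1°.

72.8°

Angle from the normal: 90° − 81.2° = 8.8°.
Snell's law: sin θ₂ = (V₂/V₁)·sin θ₁ = (1984/1025)·sin 8.8° = 0.2961.
θ₂ = sin⁻¹(0.2961) = 17.22° (from vertical).
From the interface: 90° − 17.22° = 72.78°.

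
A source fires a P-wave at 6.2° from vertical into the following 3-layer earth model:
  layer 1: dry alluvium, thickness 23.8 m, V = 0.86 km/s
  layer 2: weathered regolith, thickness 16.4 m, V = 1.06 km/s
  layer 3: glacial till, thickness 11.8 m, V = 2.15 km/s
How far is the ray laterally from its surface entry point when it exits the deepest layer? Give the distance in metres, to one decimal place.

Ray parameter p = sin 6.2° / 0.86 km/s = 1.2558e-01 s/km.
Layer 1: θ = 6.20°; offset = 23.8·tan 6.20° = 2.586 m.
Layer 2: sin θ = p·1.06 = 0.1331 → θ = 7.65°; offset = 16.4·tan 7.65° = 2.203 m.
Layer 3: sin θ = p·2.15 = 0.2700 → θ = 15.66°; offset = 11.8·tan 15.66° = 3.309 m.
Total horizontal offset = 8.097 m.

8.1 m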